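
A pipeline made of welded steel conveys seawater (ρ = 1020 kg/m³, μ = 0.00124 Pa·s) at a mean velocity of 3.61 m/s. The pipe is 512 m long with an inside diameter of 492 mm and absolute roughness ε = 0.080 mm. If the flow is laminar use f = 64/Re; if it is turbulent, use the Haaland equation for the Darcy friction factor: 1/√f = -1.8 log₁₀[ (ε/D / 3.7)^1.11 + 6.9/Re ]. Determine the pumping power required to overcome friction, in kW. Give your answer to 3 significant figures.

Reynolds number Re = ρVD/μ = 1020 · 3.61 · 0.492 / 0.00124 = 1.461e+06.
Re > 4000 → turbulent. Relative roughness ε/D = 8e-05/0.492 = 0.000163. Haaland: 1/√f = -1.8 log₁₀[(0.000163/3.7)^1.11 + 6.9/1.461e+06] = -1.8 log₁₀[1.46e-05 + 4.72e-06] = 8.486, so f = 0.01389.
Darcy-Weisbach: ΔP = f(L/D)(ρV²/2) = 0.01389·(512/0.492)·(1020·3.61²/2) = 0.01389·1041·6646 = 9.605e+04 Pa.
Q = V·A = 3.61·0.1901 = 0.6863 m³/s.
Pumping power P = QΔP = 0.6863·9.605e+04 = 65920 W = 65.9 kW.

P ≈ 65.9 kW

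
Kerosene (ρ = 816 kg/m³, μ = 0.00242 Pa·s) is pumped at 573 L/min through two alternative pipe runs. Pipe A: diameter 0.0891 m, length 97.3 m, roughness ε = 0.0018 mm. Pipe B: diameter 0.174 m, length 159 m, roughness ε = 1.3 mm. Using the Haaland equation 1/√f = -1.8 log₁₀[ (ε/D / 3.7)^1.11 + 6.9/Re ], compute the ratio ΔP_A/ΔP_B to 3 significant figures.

Pipe A: V = Q/A = 0.00955/0.006235 = 1.532 m/s; Re = 4.602e+04; ε/D = 2.02e-05; Haaland → f = 0.02115; ΔP_A = f(L/D)(ρV²/2) = 2.211e+04 Pa.
Pipe B: V = Q/A = 0.00955/0.02378 = 0.4016 m/s; Re = 2.356e+04; ε/D = 0.00747; Haaland → f = 0.03717; ΔP_B = f(L/D)(ρV²/2) = 2235 Pa.
ΔP_A/ΔP_B = 2.211e+04/2235 = 9.89.

ΔP_A/ΔP_B ≈ 9.89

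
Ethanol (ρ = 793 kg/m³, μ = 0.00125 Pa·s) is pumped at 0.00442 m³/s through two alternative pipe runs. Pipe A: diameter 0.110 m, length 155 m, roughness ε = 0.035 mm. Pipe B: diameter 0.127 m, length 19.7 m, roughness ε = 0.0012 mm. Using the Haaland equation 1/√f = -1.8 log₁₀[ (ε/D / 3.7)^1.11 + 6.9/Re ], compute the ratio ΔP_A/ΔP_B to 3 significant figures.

ΔP_A/ΔP_B ≈ 16.1

Pipe A: V = Q/A = 0.00442/0.009503 = 0.4651 m/s; Re = 3.246e+04; ε/D = 0.000318; Haaland → f = 0.02363; ΔP_A = f(L/D)(ρV²/2) = 2856 Pa.
Pipe B: V = Q/A = 0.00442/0.01267 = 0.3489 m/s; Re = 2.811e+04; ε/D = 9.45e-06; Haaland → f = 0.0237; ΔP_B = f(L/D)(ρV²/2) = 177.4 Pa.
ΔP_A/ΔP_B = 2856/177.4 = 16.1.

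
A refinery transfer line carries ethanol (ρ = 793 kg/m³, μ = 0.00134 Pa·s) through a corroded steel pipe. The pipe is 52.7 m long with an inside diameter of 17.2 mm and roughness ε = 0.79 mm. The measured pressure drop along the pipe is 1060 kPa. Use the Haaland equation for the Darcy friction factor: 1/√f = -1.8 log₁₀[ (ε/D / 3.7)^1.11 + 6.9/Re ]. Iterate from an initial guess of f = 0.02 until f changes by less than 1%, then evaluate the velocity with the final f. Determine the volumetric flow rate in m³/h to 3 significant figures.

Rearranging Darcy-Weisbach: V = √(2·ΔP·D/(f·L·ρ)). With ε/D = 0.00079/0.0172 = 0.0459, iterate starting from f = 0.02:
  f = 0.02 → V = √(2·1.06e+06·0.0172/(0.02·52.7·793)) = 6.605 m/s; Re = ρVD/μ = 6.723e+04; f → 0.06933
  f = 0.06933 → V = 3.548 m/s; Re = 3.611e+04; f → 0.06965
Converged (Δf/f < 1%). With the final f = 0.06965: V = √(2·1.06e+06·0.0172/(0.06965·52.7·793)) = 3.539 m/s.
Q = V·A = 3.539·(π/4·0.0172²) = 0.0008224 m³/s = 2.96 m³/h.

Q ≈ 2.96 m³/h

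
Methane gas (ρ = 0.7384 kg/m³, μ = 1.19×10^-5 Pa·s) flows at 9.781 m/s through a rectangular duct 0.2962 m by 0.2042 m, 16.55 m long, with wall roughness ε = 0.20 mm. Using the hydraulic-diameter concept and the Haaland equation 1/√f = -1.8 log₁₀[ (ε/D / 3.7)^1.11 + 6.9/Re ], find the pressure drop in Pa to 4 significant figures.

ΔP ≈ 49.90 Pa

Hydraulic diameter D_h = 4A/P = 4·(0.2962·0.2042)/(2·(0.2962+0.2042)) = 0.2419/1.001 = 0.2417 m.
Re = ρVD_h/μ = 0.7384·9.781·0.2417/1.19e-05 = 1.467e+05.
ε/D_h = 0.0002/0.2417 = 0.000827; Haaland gives 1/√f = -1.8 log₁₀[8.87e-05+4.7e-05] = 6.961, so f = 0.02064.
ΔP = f(L/D_h)(ρV²/2) = 0.02064·16.55/0.2417·35.32 = 49.9 Pa.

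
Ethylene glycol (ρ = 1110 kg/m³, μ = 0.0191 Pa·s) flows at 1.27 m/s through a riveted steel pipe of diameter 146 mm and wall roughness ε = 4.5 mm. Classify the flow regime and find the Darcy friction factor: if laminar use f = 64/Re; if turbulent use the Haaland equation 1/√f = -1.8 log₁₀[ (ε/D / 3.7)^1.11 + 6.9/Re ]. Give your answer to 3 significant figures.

f ≈ 0.0607

Re = ρVD/μ = 1110·1.27·0.146/0.0191 = 1.078e+04.
Re > 4000 → turbulent. ε/D = 0.0045/0.146 = 0.0308; Haaland: 1/√f = -1.8 log₁₀[0.00492 + 0.00064] = 4.059, so f = 0.0607.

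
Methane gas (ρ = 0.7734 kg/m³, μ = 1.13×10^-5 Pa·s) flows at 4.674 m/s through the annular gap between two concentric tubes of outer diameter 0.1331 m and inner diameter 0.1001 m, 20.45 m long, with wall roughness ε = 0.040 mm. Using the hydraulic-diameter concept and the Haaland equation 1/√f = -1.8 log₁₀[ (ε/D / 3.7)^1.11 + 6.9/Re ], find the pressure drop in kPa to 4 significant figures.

ΔP ≈ 0.1678 kPa

Hydraulic diameter D_h = 4A/P = D_o - D_i = 0.1331 - 0.1001 = 0.033 m.
Re = ρVD_h/μ = 0.7734·4.674·0.033/1.13e-05 = 1.056e+04.
ε/D_h = 4e-05/0.033 = 0.00121; Haaland gives 1/√f = -1.8 log₁₀[0.000136+0.000654] = 5.585, so f = 0.03206.
ΔP = f(L/D_h)(ρV²/2) = 0.03206·20.45/0.033·8.448 = 167.8 Pa.
ΔP = 0.1678 kPa.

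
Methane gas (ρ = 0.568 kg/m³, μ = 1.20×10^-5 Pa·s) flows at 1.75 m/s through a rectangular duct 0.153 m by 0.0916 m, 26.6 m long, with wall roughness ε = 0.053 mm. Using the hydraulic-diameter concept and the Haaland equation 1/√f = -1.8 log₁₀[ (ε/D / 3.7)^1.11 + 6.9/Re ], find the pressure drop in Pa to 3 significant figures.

Hydraulic diameter D_h = 4A/P = 4·(0.153·0.0916)/(2·(0.153+0.0916)) = 0.05606/0.4892 = 0.1146 m.
Re = ρVD_h/μ = 0.568·1.75·0.1146/1.2e-05 = 9492.
ε/D_h = 5.3e-05/0.1146 = 0.000463; Haaland gives 1/√f = -1.8 log₁₀[4.65e-05+0.000727] = 5.601, so f = 0.03188.
ΔP = f(L/D_h)(ρV²/2) = 0.03188·26.6/0.1146·0.8697 = 6.436 Pa.

ΔP ≈ 6.44 Pa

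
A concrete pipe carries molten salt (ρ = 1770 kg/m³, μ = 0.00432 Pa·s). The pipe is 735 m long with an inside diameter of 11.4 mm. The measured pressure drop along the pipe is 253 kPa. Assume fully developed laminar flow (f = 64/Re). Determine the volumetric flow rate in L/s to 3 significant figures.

For laminar flow, f = 64/Re with Re = ρVD/μ, so Darcy-Weisbach reduces to ΔP = 32μLV/D². Solving for V: V = ΔP·D²/(32μL) = 2.53e+05·(0.0114)²/(32·0.00432·735) = 0.3236 m/s.
Check: Re = ρVD/μ = 1770·0.3236·0.0114/0.00432 = 1511 < 2300, so the laminar assumption holds.
Q = V·A = 0.3236·(π/4·0.0114²) = 3.303e-05 m³/s = 0.0330 L/s.

Q ≈ 0.0330 L/s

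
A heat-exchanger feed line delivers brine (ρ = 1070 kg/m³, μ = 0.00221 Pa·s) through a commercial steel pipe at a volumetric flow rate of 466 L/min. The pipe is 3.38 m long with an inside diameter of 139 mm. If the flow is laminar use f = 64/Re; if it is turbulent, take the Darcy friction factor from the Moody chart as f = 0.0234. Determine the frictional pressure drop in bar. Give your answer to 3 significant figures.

Q = 466 L/min = 466/60000 = 0.007767 m³/s.
Cross-sectional area A = πD²/4 = π(0.139)²/4 = 0.01517 m²; mean velocity V = Q/A = 0.007767/0.01517 = 0.5118 m/s.
Reynolds number Re = ρVD/μ = 1070 · 0.5118 · 0.139 / 0.00221 = 3.444e+04.
Re > 4000 → turbulent; use the Moody-chart value f = 0.0234.
Darcy-Weisbach: ΔP = f(L/D)(ρV²/2) = 0.0234·(3.38/0.139)·(1070·0.5118²/2) = 0.0234·24.32·140.1 = 79.74 Pa.
ΔP = 79.74 Pa = 7.97×10^-4 bar.

ΔP ≈ 7.97×10^-4 bar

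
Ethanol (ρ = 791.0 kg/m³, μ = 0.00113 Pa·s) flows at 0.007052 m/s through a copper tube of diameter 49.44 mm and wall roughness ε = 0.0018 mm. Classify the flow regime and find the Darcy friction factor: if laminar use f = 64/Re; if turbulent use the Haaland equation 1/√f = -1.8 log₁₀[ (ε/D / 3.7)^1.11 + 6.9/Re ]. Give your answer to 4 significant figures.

Re = ρVD/μ = 791·0.007052·0.04944/0.00113 = 244.1.
Re < 2300 → laminar, so f = 64/Re = 0.2622 (roughness is irrelevant in laminar flow).

f ≈ 0.2622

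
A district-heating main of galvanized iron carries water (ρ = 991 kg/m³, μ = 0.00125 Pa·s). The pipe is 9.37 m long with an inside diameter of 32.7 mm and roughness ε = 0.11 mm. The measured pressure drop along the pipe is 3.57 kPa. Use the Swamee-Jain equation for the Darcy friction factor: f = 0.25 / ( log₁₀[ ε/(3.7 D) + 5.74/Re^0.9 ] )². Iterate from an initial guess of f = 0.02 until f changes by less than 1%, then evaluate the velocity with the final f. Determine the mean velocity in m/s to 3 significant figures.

Rearranging Darcy-Weisbach: V = √(2·ΔP·D/(f·L·ρ)). With ε/D = 0.00011/0.0327 = 0.00336, iterate starting from f = 0.02:
  f = 0.02 → V = √(2·3570·0.0327/(0.02·9.37·991)) = 1.121 m/s; Re = ρVD/μ = 2.907e+04; f → 0.0311
  f = 0.0311 → V = 0.8992 m/s; Re = 2.331e+04; f → 0.03187
  f = 0.03187 → V = 0.8882 m/s; Re = 2.303e+04; f → 0.03192
Converged (Δf/f < 1%). With the final f = 0.03192: V = √(2·3570·0.0327/(0.03192·9.37·991)) = 0.8876 m/s.

V ≈ 0.888 m/s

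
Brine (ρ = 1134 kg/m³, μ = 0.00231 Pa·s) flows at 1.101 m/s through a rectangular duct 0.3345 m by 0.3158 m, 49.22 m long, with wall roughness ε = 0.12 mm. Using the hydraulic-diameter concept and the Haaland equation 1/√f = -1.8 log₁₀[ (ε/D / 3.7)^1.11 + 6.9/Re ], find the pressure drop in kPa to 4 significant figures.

ΔP ≈ 1.892 kPa

Hydraulic diameter D_h = 4A/P = 4·(0.3345·0.3158)/(2·(0.3345+0.3158)) = 0.4225/1.301 = 0.3249 m.
Re = ρVD_h/μ = 1134·1.101·0.3249/0.00231 = 1.756e+05.
ε/D_h = 0.00012/0.3249 = 0.000369; Haaland gives 1/√f = -1.8 log₁₀[3.62e-05+3.93e-05] = 7.419, so f = 0.01817.
ΔP = f(L/D_h)(ρV²/2) = 0.01817·49.22/0.3249·687.3 = 1892 Pa.
ΔP = 1.892 kPa.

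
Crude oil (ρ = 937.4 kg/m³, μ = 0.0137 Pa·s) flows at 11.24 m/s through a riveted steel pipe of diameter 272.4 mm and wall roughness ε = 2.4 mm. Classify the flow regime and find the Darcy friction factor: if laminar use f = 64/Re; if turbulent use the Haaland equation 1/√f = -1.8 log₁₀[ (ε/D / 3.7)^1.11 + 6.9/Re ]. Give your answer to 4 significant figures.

f ≈ 0.03669

Re = ρVD/μ = 937.4·11.24·0.2724/0.0137 = 2.095e+05.
Re > 4000 → turbulent. ε/D = 0.0024/0.2724 = 0.00881; Haaland: 1/√f = -1.8 log₁₀[0.00123 + 3.29e-05] = 5.22, so f = 0.03669.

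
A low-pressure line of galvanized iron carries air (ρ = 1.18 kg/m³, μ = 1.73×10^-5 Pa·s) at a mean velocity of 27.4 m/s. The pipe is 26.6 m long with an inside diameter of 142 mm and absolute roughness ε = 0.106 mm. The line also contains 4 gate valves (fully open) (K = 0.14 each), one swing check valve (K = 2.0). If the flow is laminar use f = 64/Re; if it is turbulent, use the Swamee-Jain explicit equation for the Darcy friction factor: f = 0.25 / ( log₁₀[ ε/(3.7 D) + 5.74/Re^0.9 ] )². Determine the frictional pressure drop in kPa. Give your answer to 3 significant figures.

ΔP ≈ 2.77 kPa

Reynolds number Re = ρVD/μ = 1.18 · 27.4 · 0.142 / 1.73e-05 = 2.654e+05.
Re > 4000 → turbulent. Relative roughness ε/D = 0.000106/0.142 = 0.000746. Swamee-Jain: f = 0.25/(log₁₀[0.000746/3.7 + 5.74/2.654e+05^0.9])² = 0.25/(log₁₀[0.000202 + 7.54e-05])² = 0.25/(-3.557)² = 0.01976.
Total minor-loss coefficient ΣK = 4·0.14 + 1·2 = 2.56.
ΔP = [f·L/D + ΣK]·(ρV²/2) = [0.01976·26.6/0.142 + 2.56]·(1.18·27.4²/2) = [3.701 + 2.56]·442.9 = 2773 Pa.
ΔP = 2773 Pa = 2.77 kPa.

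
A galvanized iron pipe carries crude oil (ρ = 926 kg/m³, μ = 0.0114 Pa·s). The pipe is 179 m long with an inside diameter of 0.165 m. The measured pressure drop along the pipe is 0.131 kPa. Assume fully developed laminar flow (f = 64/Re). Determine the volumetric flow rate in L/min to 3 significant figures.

Q ≈ 70.1 L/min

For laminar flow, f = 64/Re with Re = ρVD/μ, so Darcy-Weisbach reduces to ΔP = 32μLV/D². Solving for V: V = ΔP·D²/(32μL) = 131·(0.165)²/(32·0.0114·179) = 0.05462 m/s.
Check: Re = ρVD/μ = 926·0.05462·0.165/0.0114 = 732 < 2300, so the laminar assumption holds.
Q = V·A = 0.05462·(π/4·0.165²) = 0.001168 m³/s = 70.1 L/min.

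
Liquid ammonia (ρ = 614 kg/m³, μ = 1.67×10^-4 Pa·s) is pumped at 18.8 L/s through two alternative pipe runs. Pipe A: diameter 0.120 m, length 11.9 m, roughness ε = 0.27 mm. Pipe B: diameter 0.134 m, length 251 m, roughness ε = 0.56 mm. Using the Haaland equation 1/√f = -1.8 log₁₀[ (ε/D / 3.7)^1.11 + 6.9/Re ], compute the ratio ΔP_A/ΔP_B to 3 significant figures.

ΔP_A/ΔP_B ≈ 0.0693

Pipe A: V = Q/A = 0.0188/0.01131 = 1.662 m/s; Re = 7.334e+05; ε/D = 0.00225; Haaland → f = 0.02442; ΔP_A = f(L/D)(ρV²/2) = 2055 Pa.
Pipe B: V = Q/A = 0.0188/0.0141 = 1.333 m/s; Re = 6.568e+05; ε/D = 0.00418; Haaland → f = 0.02899; ΔP_B = f(L/D)(ρV²/2) = 2.963e+04 Pa.
ΔP_A/ΔP_B = 2055/2.963e+04 = 0.0693.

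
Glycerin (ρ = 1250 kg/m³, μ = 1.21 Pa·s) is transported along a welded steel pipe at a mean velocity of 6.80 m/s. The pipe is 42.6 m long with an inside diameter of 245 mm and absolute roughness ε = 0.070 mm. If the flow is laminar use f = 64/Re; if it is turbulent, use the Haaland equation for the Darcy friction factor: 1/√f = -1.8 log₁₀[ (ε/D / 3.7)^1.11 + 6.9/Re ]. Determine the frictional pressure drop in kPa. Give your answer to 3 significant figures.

ΔP ≈ 187 kPa

Reynolds number Re = ρVD/μ = 1250 · 6.8 · 0.245 / 1.21 = 1721.
Re < 2300 → laminar flow, so f = 64/Re = 64/1721 = 0.03719 (the turbulent correlation is not needed).
Darcy-Weisbach: ΔP = f(L/D)(ρV²/2) = 0.03719·(42.6/0.245)·(1250·6.8²/2) = 0.03719·173.9·2.89e+04 = 1.869e+05 Pa.
ΔP = 1.869e+05 Pa = 187 kPa.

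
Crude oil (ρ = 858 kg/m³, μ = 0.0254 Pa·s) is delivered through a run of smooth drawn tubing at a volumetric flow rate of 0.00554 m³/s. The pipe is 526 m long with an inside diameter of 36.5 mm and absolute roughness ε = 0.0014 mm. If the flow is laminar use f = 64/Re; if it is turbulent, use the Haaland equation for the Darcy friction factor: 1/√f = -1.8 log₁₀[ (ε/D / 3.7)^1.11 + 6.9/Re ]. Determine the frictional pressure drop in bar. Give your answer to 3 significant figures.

ΔP ≈ 60.4 bar

Cross-sectional area A = πD²/4 = π(0.0365)²/4 = 0.001046 m²; mean velocity V = Q/A = 0.00554/0.001046 = 5.295 m/s.
Reynolds number Re = ρVD/μ = 858 · 5.295 · 0.0365 / 0.0254 = 6528.
Re > 4000 → turbulent. Relative roughness ε/D = 1.4e-06/0.0365 = 3.84e-05. Haaland: 1/√f = -1.8 log₁₀[(3.84e-05/3.7)^1.11 + 6.9/6528] = -1.8 log₁₀[2.93e-06 + 0.00106] = 5.355, so f = 0.03488.
Darcy-Weisbach: ΔP = f(L/D)(ρV²/2) = 0.03488·(526/0.0365)·(858·5.295²/2) = 0.03488·1.441e+04·1.203e+04 = 6.045e+06 Pa.
ΔP = 6.045e+06 Pa = 60.4 bar.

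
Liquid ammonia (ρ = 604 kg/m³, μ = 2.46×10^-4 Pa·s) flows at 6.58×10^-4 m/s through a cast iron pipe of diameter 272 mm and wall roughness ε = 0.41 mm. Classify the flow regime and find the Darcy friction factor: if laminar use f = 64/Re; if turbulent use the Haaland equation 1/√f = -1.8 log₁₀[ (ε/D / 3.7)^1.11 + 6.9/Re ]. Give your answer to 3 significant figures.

f ≈ 0.146

Re = ρVD/μ = 604·0.000658·0.272/0.000246 = 439.4.
Re < 2300 → laminar, so f = 64/Re = 0.1456 (roughness is irrelevant in laminar flow).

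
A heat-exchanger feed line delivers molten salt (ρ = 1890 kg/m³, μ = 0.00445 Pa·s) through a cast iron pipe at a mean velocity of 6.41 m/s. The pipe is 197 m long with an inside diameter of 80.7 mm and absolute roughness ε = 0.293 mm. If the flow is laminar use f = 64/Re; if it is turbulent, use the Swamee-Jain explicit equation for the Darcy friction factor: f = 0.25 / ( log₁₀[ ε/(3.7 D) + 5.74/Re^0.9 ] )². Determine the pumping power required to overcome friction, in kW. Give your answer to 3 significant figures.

P ≈ 88.1 kW

Reynolds number Re = ρVD/μ = 1890 · 6.41 · 0.0807 / 0.00445 = 2.197e+05.
Re > 4000 → turbulent. Relative roughness ε/D = 0.000293/0.0807 = 0.00363. Swamee-Jain: f = 0.25/(log₁₀[0.00363/3.7 + 5.74/2.197e+05^0.9])² = 0.25/(log₁₀[0.000981 + 8.94e-05])² = 0.25/(-2.97)² = 0.02834.
Darcy-Weisbach: ΔP = f(L/D)(ρV²/2) = 0.02834·(197/0.0807)·(1890·6.41²/2) = 0.02834·2441·3.883e+04 = 2.686e+06 Pa.
Q = V·A = 6.41·0.005115 = 0.03279 m³/s.
Pumping power P = QΔP = 0.03279·2.686e+06 = 88060 W = 88.1 kW.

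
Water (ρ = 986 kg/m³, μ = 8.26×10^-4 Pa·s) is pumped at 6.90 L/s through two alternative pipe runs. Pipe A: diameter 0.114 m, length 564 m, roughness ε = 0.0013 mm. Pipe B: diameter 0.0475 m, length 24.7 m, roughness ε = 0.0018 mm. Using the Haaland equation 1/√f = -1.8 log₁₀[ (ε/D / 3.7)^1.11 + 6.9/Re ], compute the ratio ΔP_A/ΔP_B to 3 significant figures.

Pipe A: V = Q/A = 0.0069/0.01021 = 0.676 m/s; Re = 9.199e+04; ε/D = 1.14e-05; Haaland → f = 0.01818; ΔP_A = f(L/D)(ρV²/2) = 2.026e+04 Pa.
Pipe B: V = Q/A = 0.0069/0.001772 = 3.894 m/s; Re = 2.208e+05; ε/D = 3.79e-05; Haaland → f = 0.01547; ΔP_B = f(L/D)(ρV²/2) = 6.013e+04 Pa.
ΔP_A/ΔP_B = 2.026e+04/6.013e+04 = 0.337.

ΔP_A/ΔP_B ≈ 0.337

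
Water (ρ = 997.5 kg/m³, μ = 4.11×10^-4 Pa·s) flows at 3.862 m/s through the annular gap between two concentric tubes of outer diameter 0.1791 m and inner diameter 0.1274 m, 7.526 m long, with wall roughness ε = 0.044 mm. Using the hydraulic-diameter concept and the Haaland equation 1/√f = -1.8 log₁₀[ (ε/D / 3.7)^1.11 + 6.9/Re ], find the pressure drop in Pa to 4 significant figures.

Hydraulic diameter D_h = 4A/P = D_o - D_i = 0.1791 - 0.1274 = 0.0517 m.
Re = ρVD_h/μ = 997.5·3.862·0.0517/0.000411 = 4.846e+05.
ε/D_h = 4.4e-05/0.0517 = 0.000851; Haaland gives 1/√f = -1.8 log₁₀[9.15e-05+1.42e-05] = 7.156, so f = 0.01953.
ΔP = f(L/D_h)(ρV²/2) = 0.01953·7.526/0.0517·7439 = 2.115e+04 Pa.

ΔP ≈ 21150 Pa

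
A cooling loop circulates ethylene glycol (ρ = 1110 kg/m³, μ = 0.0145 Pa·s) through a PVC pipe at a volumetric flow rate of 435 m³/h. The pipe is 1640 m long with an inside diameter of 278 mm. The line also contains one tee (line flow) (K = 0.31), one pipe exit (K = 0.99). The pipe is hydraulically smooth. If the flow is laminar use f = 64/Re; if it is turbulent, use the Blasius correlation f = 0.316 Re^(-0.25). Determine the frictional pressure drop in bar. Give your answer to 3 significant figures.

ΔP ≈ 2.89 bar

Q = 435 m³/h = 435/3600 = 0.1208 m³/s.
Cross-sectional area A = πD²/4 = π(0.278)²/4 = 0.0607 m²; mean velocity V = Q/A = 0.1208/0.0607 = 1.991 m/s.
Reynolds number Re = ρVD/μ = 1110 · 1.991 · 0.278 / 0.0145 = 4.236e+04.
Re > 4000 → turbulent. Smooth-pipe (Blasius): f = 0.316 Re^(-0.25) = 0.316/(4.236e+04)^0.25 = 0.02203.
Total minor-loss coefficient ΣK = 1·0.31 + 1·0.99 = 1.3.
ΔP = [f·L/D + ΣK]·(ρV²/2) = [0.02203·1640/0.278 + 1.3]·(1110·1.991²/2) = [129.9 + 1.3]·2199 = 2.886e+05 Pa.
ΔP = 2.886e+05 Pa = 2.89 bar.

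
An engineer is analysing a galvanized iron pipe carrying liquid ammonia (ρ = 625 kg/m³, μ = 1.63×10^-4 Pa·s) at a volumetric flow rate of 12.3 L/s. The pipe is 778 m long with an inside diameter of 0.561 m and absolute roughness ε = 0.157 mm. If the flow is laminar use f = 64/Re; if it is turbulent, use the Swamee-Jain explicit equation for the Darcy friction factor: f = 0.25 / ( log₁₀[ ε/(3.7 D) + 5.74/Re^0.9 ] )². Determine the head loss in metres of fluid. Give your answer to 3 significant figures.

h_f ≈ 0.00336 m

Q = 12.3 L/s = 12.3/1000 = 0.0123 m³/s.
Cross-sectional area A = πD²/4 = π(0.561)²/4 = 0.2472 m²; mean velocity V = Q/A = 0.0123/0.2472 = 0.04976 m/s.
Reynolds number Re = ρVD/μ = 625 · 0.04976 · 0.561 / 0.000163 = 1.07e+05.
Re > 4000 → turbulent. Relative roughness ε/D = 0.000157/0.561 = 0.00028. Swamee-Jain: f = 0.25/(log₁₀[0.00028/3.7 + 5.74/1.07e+05^0.9])² = 0.25/(log₁₀[7.56e-05 + 0.000171])² = 0.25/(-3.608)² = 0.0192.
Darcy-Weisbach: ΔP = f(L/D)(ρV²/2) = 0.0192·(778/0.561)·(625·0.04976²/2) = 0.0192·1387·0.7738 = 20.6 Pa.
Head loss h_f = ΔP/(ρg) = 20.6/(625·9.81) = 0.00336 m.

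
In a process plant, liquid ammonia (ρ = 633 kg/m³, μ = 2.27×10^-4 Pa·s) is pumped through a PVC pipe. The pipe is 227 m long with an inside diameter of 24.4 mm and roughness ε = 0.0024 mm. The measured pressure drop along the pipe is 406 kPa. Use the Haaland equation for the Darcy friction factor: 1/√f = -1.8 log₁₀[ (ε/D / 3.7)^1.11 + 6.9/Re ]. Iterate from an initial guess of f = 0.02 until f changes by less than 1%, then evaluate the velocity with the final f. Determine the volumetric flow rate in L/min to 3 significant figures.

Rearranging Darcy-Weisbach: V = √(2·ΔP·D/(f·L·ρ)). With ε/D = 2.4e-06/0.0244 = 9.84e-05, iterate starting from f = 0.02:
  f = 0.02 → V = √(2·4.06e+05·0.0244/(0.02·227·633)) = 2.626 m/s; Re = ρVD/μ = 1.787e+05; f → 0.01648
  f = 0.01648 → V = 2.893 m/s; Re = 1.968e+05; f → 0.01622
  f = 0.01622 → V = 2.916 m/s; Re = 1.984e+05; f → 0.0162
Converged (Δf/f < 1%). With the final f = 0.0162: V = √(2·4.06e+05·0.0244/(0.0162·227·633)) = 2.918 m/s.
Q = V·A = 2.918·(π/4·0.0244²) = 0.001364 m³/s = 81.9 L/min.

Q ≈ 81.9 L/min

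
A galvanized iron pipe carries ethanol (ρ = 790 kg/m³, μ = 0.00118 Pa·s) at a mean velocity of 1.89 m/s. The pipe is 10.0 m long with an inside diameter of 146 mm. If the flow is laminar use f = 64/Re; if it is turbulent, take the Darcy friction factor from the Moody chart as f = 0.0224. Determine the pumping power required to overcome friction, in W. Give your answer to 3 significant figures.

P ≈ 68.5 W

Reynolds number Re = ρVD/μ = 790 · 1.89 · 0.146 / 0.00118 = 1.847e+05.
Re > 4000 → turbulent; use the Moody-chart value f = 0.0224.
Darcy-Weisbach: ΔP = f(L/D)(ρV²/2) = 0.0224·(10/0.146)·(790·1.89²/2) = 0.0224·68.49·1411 = 2165 Pa.
Q = V·A = 1.89·0.01674 = 0.03164 m³/s.
Pumping power P = QΔP = 0.03164·2165 = 68.50 W = 68.5 W.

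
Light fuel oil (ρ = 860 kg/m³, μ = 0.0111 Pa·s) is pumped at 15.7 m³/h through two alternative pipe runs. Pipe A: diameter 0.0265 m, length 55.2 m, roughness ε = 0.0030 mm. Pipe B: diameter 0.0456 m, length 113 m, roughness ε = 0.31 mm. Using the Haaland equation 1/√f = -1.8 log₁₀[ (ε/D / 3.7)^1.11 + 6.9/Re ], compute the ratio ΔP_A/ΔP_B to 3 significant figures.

Pipe A: V = Q/A = 0.004361/0.0005515 = 7.907 m/s; Re = 1.623e+04; ε/D = 0.000113; Haaland → f = 0.02731; ΔP_A = f(L/D)(ρV²/2) = 1.529e+06 Pa.
Pipe B: V = Q/A = 0.004361/0.001633 = 2.67 m/s; Re = 9434; ε/D = 0.0068; Haaland → f = 0.03987; ΔP_B = f(L/D)(ρV²/2) = 3.029e+05 Pa.
ΔP_A/ΔP_B = 1.529e+06/3.029e+05 = 5.05.

ΔP_A/ΔP_B ≈ 5.05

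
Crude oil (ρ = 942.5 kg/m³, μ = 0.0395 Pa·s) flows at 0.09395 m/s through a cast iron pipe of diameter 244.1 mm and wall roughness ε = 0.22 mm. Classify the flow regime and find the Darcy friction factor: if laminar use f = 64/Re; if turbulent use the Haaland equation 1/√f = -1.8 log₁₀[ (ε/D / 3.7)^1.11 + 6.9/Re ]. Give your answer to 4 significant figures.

f ≈ 0.1170

Re = ρVD/μ = 942.5·0.09395·0.2441/0.0395 = 547.2.
Re < 2300 → laminar, so f = 64/Re = 0.117 (roughness is irrelevant in laminar flow).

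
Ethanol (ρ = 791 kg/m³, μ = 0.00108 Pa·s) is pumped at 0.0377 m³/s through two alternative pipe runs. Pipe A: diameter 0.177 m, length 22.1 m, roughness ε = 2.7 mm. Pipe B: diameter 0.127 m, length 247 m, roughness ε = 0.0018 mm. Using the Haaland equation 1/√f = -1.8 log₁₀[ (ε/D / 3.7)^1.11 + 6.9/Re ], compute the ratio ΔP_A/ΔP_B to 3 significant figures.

ΔP_A/ΔP_B ≈ 0.0513

Pipe A: V = Q/A = 0.0377/0.02461 = 1.532 m/s; Re = 1.986e+05; ε/D = 0.0153; Haaland → f = 0.04427; ΔP_A = f(L/D)(ρV²/2) = 5132 Pa.
Pipe B: V = Q/A = 0.0377/0.01267 = 2.976 m/s; Re = 2.768e+05; ε/D = 1.42e-05; Haaland → f = 0.01467; ΔP_B = f(L/D)(ρV²/2) = 9.995e+04 Pa.
ΔP_A/ΔP_B = 5132/9.995e+04 = 0.0513.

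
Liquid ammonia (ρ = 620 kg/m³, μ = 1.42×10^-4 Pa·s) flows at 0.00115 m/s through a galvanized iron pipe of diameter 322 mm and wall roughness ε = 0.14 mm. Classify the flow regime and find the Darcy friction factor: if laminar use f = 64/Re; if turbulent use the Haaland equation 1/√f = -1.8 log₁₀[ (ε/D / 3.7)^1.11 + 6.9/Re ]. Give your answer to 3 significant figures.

Re = ρVD/μ = 620·0.00115·0.322/0.000142 = 1617.
Re < 2300 → laminar, so f = 64/Re = 0.03958 (roughness is irrelevant in laminar flow).

f ≈ 0.0396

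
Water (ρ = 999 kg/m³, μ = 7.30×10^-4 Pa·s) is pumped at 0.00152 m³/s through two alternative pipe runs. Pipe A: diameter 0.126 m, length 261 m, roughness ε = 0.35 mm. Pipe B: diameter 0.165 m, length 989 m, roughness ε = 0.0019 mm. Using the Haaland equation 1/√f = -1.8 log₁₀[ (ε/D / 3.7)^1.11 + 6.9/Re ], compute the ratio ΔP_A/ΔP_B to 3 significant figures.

ΔP_A/ΔP_B ≈ 1.14

Pipe A: V = Q/A = 0.00152/0.01247 = 0.1219 m/s; Re = 2.102e+04; ε/D = 0.00278; Haaland → f = 0.03062; ΔP_A = f(L/D)(ρV²/2) = 470.8 Pa.
Pipe B: V = Q/A = 0.00152/0.02138 = 0.07109 m/s; Re = 1.605e+04; ε/D = 1.15e-05; Haaland → f = 0.02724; ΔP_B = f(L/D)(ρV²/2) = 412.2 Pa.
ΔP_A/ΔP_B = 470.8/412.2 = 1.14.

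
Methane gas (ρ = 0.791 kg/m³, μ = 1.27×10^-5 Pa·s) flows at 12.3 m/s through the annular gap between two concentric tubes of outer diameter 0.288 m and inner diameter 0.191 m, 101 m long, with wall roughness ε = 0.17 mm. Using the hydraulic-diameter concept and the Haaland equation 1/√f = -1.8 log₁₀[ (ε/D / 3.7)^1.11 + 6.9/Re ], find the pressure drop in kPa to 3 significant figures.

Hydraulic diameter D_h = 4A/P = D_o - D_i = 0.288 - 0.191 = 0.097 m.
Re = ρVD_h/μ = 0.791·12.3·0.097/1.27e-05 = 7.431e+04.
ε/D_h = 0.00017/0.097 = 0.00175; Haaland gives 1/√f = -1.8 log₁₀[0.000204+9.29e-05] = 6.349, so f = 0.02481.
ΔP = f(L/D_h)(ρV²/2) = 0.02481·101/0.097·59.84 = 1545 Pa.
ΔP = 1.55 kPa.

ΔP ≈ 1.55 kPa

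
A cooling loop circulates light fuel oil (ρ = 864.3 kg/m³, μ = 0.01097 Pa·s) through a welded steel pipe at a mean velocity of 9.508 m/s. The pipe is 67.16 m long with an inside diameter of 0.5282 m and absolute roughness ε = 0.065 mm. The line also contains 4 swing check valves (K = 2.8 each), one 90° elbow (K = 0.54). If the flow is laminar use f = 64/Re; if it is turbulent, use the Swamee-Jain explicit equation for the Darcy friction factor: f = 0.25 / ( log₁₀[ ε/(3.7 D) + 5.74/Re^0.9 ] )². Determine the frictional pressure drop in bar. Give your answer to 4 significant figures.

ΔP ≈ 5.338 bar

Reynolds number Re = ρVD/μ = 864.3 · 9.508 · 0.5282 / 0.011 = 3.957e+05.
Re > 4000 → turbulent. Relative roughness ε/D = 6.5e-05/0.5282 = 0.000123. Swamee-Jain: f = 0.25/(log₁₀[0.000123/3.7 + 5.74/3.957e+05^0.9])² = 0.25/(log₁₀[3.33e-05 + 5.26e-05])² = 0.25/(-4.066)² = 0.01512.
Total minor-loss coefficient ΣK = 4·2.8 + 1·0.54 = 11.7.
ΔP = [f·L/D + ΣK]·(ρV²/2) = [0.01512·67.16/0.5282 + 11.7]·(864.3·9.508²/2) = [1.923 + 11.7]·3.907e+04 = 5.338e+05 Pa.
ΔP = 5.338e+05 Pa = 5.338 bar.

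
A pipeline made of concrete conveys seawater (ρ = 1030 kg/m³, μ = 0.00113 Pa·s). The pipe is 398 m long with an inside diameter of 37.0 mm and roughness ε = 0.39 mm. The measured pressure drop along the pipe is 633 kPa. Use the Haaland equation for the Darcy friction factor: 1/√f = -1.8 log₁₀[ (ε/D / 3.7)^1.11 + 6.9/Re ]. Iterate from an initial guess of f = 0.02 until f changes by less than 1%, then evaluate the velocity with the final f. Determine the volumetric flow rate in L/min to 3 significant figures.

Rearranging Darcy-Weisbach: V = √(2·ΔP·D/(f·L·ρ)). With ε/D = 0.00039/0.037 = 0.0105, iterate starting from f = 0.02:
  f = 0.02 → V = √(2·6.33e+05·0.037/(0.02·398·1030)) = 2.39 m/s; Re = ρVD/μ = 8.061e+04; f → 0.03934
  f = 0.03934 → V = 1.704 m/s; Re = 5.748e+04; f → 0.0396
Converged (Δf/f < 1%). With the final f = 0.0396: V = √(2·6.33e+05·0.037/(0.0396·398·1030)) = 1.699 m/s.
Q = V·A = 1.699·(π/4·0.037²) = 0.001826 m³/s = 110 L/min.

Q ≈ 110 L/min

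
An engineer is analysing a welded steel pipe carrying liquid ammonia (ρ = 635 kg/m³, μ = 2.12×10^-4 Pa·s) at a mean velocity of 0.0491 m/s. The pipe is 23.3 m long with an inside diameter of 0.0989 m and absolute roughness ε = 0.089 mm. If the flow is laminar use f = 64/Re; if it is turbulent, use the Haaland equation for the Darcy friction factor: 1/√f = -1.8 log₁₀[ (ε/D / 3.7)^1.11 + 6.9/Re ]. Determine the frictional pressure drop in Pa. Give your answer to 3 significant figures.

ΔP ≈ 5.29 Pa

Reynolds number Re = ρVD/μ = 635 · 0.0491 · 0.0989 / 0.000212 = 1.455e+04.
Re > 4000 → turbulent. Relative roughness ε/D = 8.9e-05/0.0989 = 0.0009. Haaland: 1/√f = -1.8 log₁₀[(0.0009/3.7)^1.11 + 6.9/1.455e+04] = -1.8 log₁₀[9.74e-05 + 0.000474] = 5.837, so f = 0.02935.
Darcy-Weisbach: ΔP = f(L/D)(ρV²/2) = 0.02935·(23.3/0.0989)·(635·0.0491²/2) = 0.02935·235.6·0.7654 = 5.293 Pa.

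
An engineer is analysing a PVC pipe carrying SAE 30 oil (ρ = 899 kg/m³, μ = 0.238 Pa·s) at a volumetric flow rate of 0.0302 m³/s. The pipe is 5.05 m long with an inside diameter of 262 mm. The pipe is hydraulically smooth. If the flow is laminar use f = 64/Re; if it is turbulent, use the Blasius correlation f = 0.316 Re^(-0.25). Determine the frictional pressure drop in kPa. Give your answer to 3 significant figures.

ΔP ≈ 0.314 kPa

Cross-sectional area A = πD²/4 = π(0.262)²/4 = 0.05391 m²; mean velocity V = Q/A = 0.0302/0.05391 = 0.5602 m/s.
Reynolds number Re = ρVD/μ = 899 · 0.5602 · 0.262 / 0.238 = 554.4.
Re < 2300 → laminar flow, so f = 64/Re = 64/554.4 = 0.1154 (the turbulent correlation is not needed).
Darcy-Weisbach: ΔP = f(L/D)(ρV²/2) = 0.1154·(5.05/0.262)·(899·0.5602²/2) = 0.1154·19.27·141 = 313.9 Pa.
ΔP = 313.9 Pa = 0.314 kPa.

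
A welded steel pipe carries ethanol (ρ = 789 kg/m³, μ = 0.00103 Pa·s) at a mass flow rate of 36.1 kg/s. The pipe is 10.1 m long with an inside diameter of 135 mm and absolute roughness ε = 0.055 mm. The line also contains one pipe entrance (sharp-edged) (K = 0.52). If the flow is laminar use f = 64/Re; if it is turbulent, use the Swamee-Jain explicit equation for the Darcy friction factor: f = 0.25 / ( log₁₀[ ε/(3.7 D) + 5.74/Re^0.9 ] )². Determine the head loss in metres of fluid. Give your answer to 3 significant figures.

A = πD²/4 = π(0.135)²/4 = 0.01431 m²; mean velocity V = ṁ/(ρA) = 36.1/(789 · 0.01431) = 3.196 m/s.
Reynolds number Re = ρVD/μ = 789 · 3.196 · 0.135 / 0.00103 = 3.306e+05.
Re > 4000 → turbulent. Relative roughness ε/D = 5.5e-05/0.135 = 0.000407. Swamee-Jain: f = 0.25/(log₁₀[0.000407/3.7 + 5.74/3.306e+05^0.9])² = 0.25/(log₁₀[0.00011 + 6.19e-05])² = 0.25/(-3.764)² = 0.01764.
Total minor-loss coefficient ΣK = 1·0.52 = 0.52.
ΔP = [f·L/D + ΣK]·(ρV²/2) = [0.01764·10.1/0.135 + 0.52]·(789·3.196²/2) = [1.32 + 0.52]·4031 = 7416 Pa.
Head loss h_f = ΔP/(ρg) = 7416/(789·9.81) = 0.958 m.

h_f ≈ 0.958 m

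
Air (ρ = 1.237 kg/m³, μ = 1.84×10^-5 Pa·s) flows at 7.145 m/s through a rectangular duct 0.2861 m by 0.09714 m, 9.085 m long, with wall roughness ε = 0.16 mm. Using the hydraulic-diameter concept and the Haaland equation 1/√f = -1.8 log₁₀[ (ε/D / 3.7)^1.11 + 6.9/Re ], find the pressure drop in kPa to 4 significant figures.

Hydraulic diameter D_h = 4A/P = 4·(0.2861·0.09714)/(2·(0.2861+0.09714)) = 0.1112/0.7665 = 0.145 m.
Re = ρVD_h/μ = 1.237·7.145·0.145/1.84e-05 = 6.967e+04.
ε/D_h = 0.00016/0.145 = 0.0011; Haaland gives 1/√f = -1.8 log₁₀[0.000122+9.9e-05] = 6.58, so f = 0.0231.
ΔP = f(L/D_h)(ρV²/2) = 0.0231·9.085/0.145·31.58 = 45.69 Pa.
ΔP = 0.04569 kPa.

ΔP ≈ 0.04569 kPa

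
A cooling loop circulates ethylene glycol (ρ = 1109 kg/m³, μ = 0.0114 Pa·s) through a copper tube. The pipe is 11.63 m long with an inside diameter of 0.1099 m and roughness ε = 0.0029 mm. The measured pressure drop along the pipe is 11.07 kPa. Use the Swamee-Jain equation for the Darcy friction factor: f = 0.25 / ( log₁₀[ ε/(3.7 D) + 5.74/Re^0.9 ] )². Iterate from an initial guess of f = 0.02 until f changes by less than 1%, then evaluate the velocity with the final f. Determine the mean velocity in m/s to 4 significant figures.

V ≈ 2.840 m/s

Rearranging Darcy-Weisbach: V = √(2·ΔP·D/(f·L·ρ)). With ε/D = 2.9e-06/0.1099 = 2.64e-05, iterate starting from f = 0.02:
  f = 0.02 → V = √(2·1.107e+04·0.1099/(0.02·11.63·1109)) = 3.071 m/s; Re = ρVD/μ = 3.284e+04; f → 0.02296
  f = 0.02296 → V = 2.866 m/s; Re = 3.064e+04; f → 0.02334
  f = 0.02334 → V = 2.843 m/s; Re = 3.04e+04; f → 0.02338
Converged (Δf/f < 1%). With the final f = 0.02338: V = √(2·1.107e+04·0.1099/(0.02338·11.63·1109)) = 2.84 m/s.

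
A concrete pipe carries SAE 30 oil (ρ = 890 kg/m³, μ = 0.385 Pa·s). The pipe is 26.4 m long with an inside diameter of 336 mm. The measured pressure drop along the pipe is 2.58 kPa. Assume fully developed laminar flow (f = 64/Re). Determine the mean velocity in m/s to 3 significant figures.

For laminar flow, f = 64/Re with Re = ρVD/μ, so Darcy-Weisbach reduces to ΔP = 32μLV/D². Solving for V: V = ΔP·D²/(32μL) = 2580·(0.336)²/(32·0.385·26.4) = 0.8955 m/s.
Check: Re = ρVD/μ = 890·0.8955·0.336/0.385 = 695.6 < 2300, so the laminar assumption holds.

V ≈ 0.896 m/s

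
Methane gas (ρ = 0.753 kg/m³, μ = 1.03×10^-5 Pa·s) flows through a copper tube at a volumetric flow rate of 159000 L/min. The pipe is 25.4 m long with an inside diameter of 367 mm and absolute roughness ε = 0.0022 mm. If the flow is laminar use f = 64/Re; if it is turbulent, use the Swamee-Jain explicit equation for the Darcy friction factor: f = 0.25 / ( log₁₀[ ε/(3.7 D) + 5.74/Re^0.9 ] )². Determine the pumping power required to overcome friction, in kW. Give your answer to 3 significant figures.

Q = 159000 L/min = 159000/60000 = 2.65 m³/s.
Cross-sectional area A = πD²/4 = π(0.367)²/4 = 0.1058 m²; mean velocity V = Q/A = 2.65/0.1058 = 25.05 m/s.
Reynolds number Re = ρVD/μ = 0.753 · 25.05 · 0.367 / 1.03e-05 = 6.721e+05.
Re > 4000 → turbulent. Relative roughness ε/D = 2.2e-06/0.367 = 5.99e-06. Swamee-Jain: f = 0.25/(log₁₀[5.99e-06/3.7 + 5.74/6.721e+05^0.9])² = 0.25/(log₁₀[1.62e-06 + 3.27e-05])² = 0.25/(-4.465)² = 0.01254.
Darcy-Weisbach: ΔP = f(L/D)(ρV²/2) = 0.01254·(25.4/0.367)·(0.753·25.05²/2) = 0.01254·69.21·236.3 = 205.1 Pa.
Pumping power P = QΔP = 2.65·205.1 = 543.5 W = 0.543 kW.

P ≈ 0.543 kW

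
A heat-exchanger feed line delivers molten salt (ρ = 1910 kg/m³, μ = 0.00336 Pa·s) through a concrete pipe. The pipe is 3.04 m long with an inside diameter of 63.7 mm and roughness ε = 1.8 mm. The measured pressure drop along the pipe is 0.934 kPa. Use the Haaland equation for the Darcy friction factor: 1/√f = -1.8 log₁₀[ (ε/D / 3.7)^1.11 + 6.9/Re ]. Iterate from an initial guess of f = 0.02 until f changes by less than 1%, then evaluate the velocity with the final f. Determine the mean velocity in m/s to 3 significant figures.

V ≈ 0.598 m/s

Rearranging Darcy-Weisbach: V = √(2·ΔP·D/(f·L·ρ)). With ε/D = 0.0018/0.0637 = 0.0283, iterate starting from f = 0.02:
  f = 0.02 → V = √(2·934·0.0637/(0.02·3.04·1910)) = 1.012 m/s; Re = ρVD/μ = 3.665e+04; f → 0.05675
  f = 0.05675 → V = 0.6009 m/s; Re = 2.176e+04; f → 0.05733
  f = 0.05733 → V = 0.5979 m/s; Re = 2.165e+04; f → 0.05734
Converged (Δf/f < 1%). With the final f = 0.05734: V = √(2·934·0.0637/(0.05734·3.04·1910)) = 0.5978 m/s.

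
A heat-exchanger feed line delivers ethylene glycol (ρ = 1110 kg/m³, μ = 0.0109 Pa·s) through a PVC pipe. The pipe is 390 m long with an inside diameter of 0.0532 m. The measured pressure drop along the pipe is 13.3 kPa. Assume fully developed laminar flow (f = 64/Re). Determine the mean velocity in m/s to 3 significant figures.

V ≈ 0.277 m/s

For laminar flow, f = 64/Re with Re = ρVD/μ, so Darcy-Weisbach reduces to ΔP = 32μLV/D². Solving for V: V = ΔP·D²/(32μL) = 1.33e+04·(0.0532)²/(32·0.0109·390) = 0.2767 m/s.
Check: Re = ρVD/μ = 1110·0.2767·0.0532/0.0109 = 1499 < 2300, so the laminar assumption holds.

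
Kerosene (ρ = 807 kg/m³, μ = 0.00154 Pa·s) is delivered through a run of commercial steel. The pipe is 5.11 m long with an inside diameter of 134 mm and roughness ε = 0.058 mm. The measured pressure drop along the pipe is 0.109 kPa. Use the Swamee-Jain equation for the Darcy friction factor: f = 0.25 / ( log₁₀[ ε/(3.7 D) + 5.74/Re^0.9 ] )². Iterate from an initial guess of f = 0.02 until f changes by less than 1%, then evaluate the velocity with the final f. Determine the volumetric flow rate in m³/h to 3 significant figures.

Rearranging Darcy-Weisbach: V = √(2·ΔP·D/(f·L·ρ)). With ε/D = 5.8e-05/0.134 = 0.000433, iterate starting from f = 0.02:
  f = 0.02 → V = √(2·109·0.134/(0.02·5.11·807)) = 0.5951 m/s; Re = ρVD/μ = 4.179e+04; f → 0.02312
  f = 0.02312 → V = 0.5535 m/s; Re = 3.887e+04; f → 0.02344
  f = 0.02344 → V = 0.5498 m/s; Re = 3.861e+04; f → 0.02347
Converged (Δf/f < 1%). With the final f = 0.02347: V = √(2·109·0.134/(0.02347·5.11·807)) = 0.5494 m/s.
Q = V·A = 0.5494·(π/4·0.134²) = 0.007748 m³/s = 27.9 m³/h.

Q ≈ 27.9 m³/h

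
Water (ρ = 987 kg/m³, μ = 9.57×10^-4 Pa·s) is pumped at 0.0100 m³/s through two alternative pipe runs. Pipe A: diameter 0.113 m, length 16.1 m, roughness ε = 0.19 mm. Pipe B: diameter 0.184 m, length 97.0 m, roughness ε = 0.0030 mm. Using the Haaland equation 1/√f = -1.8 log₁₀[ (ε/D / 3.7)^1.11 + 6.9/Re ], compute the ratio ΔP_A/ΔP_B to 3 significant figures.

Pipe A: V = Q/A = 0.01/0.01003 = 0.9971 m/s; Re = 1.162e+05; ε/D = 0.00168; Haaland → f = 0.02389; ΔP_A = f(L/D)(ρV²/2) = 1670 Pa.
Pipe B: V = Q/A = 0.01/0.02659 = 0.3761 m/s; Re = 7.137e+04; ε/D = 1.63e-05; Haaland → f = 0.0192; ΔP_B = f(L/D)(ρV²/2) = 706.4 Pa.
ΔP_A/ΔP_B = 1670/706.4 = 2.36.

ΔP_A/ΔP_B ≈ 2.36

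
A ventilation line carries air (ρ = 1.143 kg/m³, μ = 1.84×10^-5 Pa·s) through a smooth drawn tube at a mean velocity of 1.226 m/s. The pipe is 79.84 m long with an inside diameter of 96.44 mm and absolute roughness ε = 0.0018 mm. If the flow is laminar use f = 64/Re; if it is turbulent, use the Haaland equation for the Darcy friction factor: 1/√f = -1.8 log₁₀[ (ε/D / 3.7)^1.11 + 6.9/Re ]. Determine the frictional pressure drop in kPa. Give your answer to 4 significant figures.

ΔP ≈ 0.02396 kPa

Reynolds number Re = ρVD/μ = 1.143 · 1.226 · 0.09644 / 1.84e-05 = 7345.
Re > 4000 → turbulent. Relative roughness ε/D = 1.8e-06/0.09644 = 1.87e-05. Haaland: 1/√f = -1.8 log₁₀[(1.87e-05/3.7)^1.11 + 6.9/7345] = -1.8 log₁₀[1.32e-06 + 0.000939] = 5.448, so f = 0.0337.
Darcy-Weisbach: ΔP = f(L/D)(ρV²/2) = 0.0337·(79.84/0.09644)·(1.143·1.226²/2) = 0.0337·827.9·0.859 = 23.96 Pa.
ΔP = 23.96 Pa = 0.02396 kPa.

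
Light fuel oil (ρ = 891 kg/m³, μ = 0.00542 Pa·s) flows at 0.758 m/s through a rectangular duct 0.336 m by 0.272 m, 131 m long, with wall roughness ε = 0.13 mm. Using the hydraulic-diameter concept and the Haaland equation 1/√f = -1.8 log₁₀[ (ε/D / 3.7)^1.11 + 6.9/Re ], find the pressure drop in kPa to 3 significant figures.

ΔP ≈ 2.59 kPa

Hydraulic diameter D_h = 4A/P = 4·(0.336·0.272)/(2·(0.336+0.272)) = 0.3656/1.216 = 0.3006 m.
Re = ρVD_h/μ = 891·0.758·0.3006/0.00542 = 3.746e+04.
ε/D_h = 0.00013/0.3006 = 0.000432; Haaland gives 1/√f = -1.8 log₁₀[4.32e-05+0.000184] = 6.558, so f = 0.02325.
ΔP = f(L/D_h)(ρV²/2) = 0.02325·131/0.3006·256 = 2594 Pa.
ΔP = 2.59 kPa.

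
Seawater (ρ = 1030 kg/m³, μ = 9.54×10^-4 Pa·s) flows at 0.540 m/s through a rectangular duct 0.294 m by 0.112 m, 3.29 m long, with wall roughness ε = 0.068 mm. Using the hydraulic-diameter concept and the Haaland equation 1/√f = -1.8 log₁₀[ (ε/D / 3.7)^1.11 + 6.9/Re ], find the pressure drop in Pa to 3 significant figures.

Hydraulic diameter D_h = 4A/P = 4·(0.294·0.112)/(2·(0.294+0.112)) = 0.1317/0.812 = 0.1622 m.
Re = ρVD_h/μ = 1030·0.54·0.1622/0.000954 = 9.457e+04.
ε/D_h = 6.8e-05/0.1622 = 0.000419; Haaland gives 1/√f = -1.8 log₁₀[4.17e-05+7.3e-05] = 7.093, so f = 0.01988.
ΔP = f(L/D_h)(ρV²/2) = 0.01988·3.29/0.1622·150.2 = 60.54 Pa.

ΔP ≈ 60.5 Pa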